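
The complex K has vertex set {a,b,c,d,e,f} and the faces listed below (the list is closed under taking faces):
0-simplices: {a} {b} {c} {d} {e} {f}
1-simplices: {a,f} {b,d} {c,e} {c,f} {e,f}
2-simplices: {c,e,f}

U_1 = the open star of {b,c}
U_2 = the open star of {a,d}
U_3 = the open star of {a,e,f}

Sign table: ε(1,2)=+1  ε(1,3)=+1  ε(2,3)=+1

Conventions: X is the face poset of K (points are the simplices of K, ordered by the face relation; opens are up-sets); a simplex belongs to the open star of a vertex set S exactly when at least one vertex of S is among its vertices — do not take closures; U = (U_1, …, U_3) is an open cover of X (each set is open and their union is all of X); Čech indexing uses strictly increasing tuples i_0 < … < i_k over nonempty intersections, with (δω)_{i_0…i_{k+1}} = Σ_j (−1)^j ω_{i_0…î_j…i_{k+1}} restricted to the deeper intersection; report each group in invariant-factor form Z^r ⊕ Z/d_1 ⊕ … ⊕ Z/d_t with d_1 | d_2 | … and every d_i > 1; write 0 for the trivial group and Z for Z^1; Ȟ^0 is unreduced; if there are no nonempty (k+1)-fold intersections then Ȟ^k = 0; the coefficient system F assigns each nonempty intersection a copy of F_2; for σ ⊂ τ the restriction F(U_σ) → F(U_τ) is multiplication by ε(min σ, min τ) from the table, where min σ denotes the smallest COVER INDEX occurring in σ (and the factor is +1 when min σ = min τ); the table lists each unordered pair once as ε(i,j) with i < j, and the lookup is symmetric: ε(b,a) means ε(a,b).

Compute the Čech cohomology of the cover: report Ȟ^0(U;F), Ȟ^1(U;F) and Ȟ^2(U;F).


Ȟ^0(U;F) ≅ Z/2,  Ȟ^1(U;F) ≅ Z/2,  Ȟ^2(U;F) ≅ 0

nonempty overlaps:
  U1={{b},{c},{b,d},{c,e},{c,f},{c,e,f}} U2={{a},{d},{a,f},{b,d}} U3={{a},{e},{f},{a,f},{c,e},{c,f},{e,f},{c,e,f}}
  U12={{b,d}} U13={{c,e},{c,f},{c,e,f}} U23={{a},{a,f}}
C dims 3,3; δ0: rk_F2 2
degree 0: 3−2−0 = 1 → Ȟ^0 ≅ Z/2
degree 1: 3−0−2 = 1 → Ȟ^1 ≅ Z/2
degree 2: 0−0−0 = 0 → Ȟ^2 ≅ 0


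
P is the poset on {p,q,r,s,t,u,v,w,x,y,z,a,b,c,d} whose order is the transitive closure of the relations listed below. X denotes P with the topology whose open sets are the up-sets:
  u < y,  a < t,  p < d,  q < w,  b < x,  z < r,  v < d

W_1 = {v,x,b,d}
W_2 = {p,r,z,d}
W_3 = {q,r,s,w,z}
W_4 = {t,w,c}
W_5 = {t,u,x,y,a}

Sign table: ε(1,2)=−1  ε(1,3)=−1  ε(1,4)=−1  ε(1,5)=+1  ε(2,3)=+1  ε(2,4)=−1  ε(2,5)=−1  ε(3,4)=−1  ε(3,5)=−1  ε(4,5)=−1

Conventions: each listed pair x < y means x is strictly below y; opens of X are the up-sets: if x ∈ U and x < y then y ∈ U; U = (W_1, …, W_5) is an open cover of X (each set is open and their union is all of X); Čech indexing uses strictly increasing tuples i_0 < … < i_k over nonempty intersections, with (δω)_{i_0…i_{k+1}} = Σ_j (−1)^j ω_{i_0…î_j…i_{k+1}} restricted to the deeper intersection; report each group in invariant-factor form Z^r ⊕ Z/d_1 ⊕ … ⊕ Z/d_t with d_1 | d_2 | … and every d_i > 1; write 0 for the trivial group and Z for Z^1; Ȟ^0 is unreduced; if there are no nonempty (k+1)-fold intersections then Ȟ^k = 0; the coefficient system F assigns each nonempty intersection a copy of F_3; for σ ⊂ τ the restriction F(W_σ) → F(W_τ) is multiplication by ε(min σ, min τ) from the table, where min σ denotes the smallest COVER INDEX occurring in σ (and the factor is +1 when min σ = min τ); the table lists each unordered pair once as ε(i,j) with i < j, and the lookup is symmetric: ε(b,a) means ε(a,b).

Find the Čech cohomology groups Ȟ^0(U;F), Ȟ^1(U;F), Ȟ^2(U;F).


Ȟ^0 ≅ 0, Ȟ^1 ≅ 0 and Ȟ^2 ≅ 0

cover nerve:
  W12={d} W15={x} W23={r,z} W34={w} W45={t}
C dims 5,5; δ0: rk_F3 5
Ȟ^0: (5−5)−0=0 ⇒ 0
Ȟ^1: (5−0)−5=0 ⇒ 0
Ȟ^2: (0−0)−0=0 ⇒ 0


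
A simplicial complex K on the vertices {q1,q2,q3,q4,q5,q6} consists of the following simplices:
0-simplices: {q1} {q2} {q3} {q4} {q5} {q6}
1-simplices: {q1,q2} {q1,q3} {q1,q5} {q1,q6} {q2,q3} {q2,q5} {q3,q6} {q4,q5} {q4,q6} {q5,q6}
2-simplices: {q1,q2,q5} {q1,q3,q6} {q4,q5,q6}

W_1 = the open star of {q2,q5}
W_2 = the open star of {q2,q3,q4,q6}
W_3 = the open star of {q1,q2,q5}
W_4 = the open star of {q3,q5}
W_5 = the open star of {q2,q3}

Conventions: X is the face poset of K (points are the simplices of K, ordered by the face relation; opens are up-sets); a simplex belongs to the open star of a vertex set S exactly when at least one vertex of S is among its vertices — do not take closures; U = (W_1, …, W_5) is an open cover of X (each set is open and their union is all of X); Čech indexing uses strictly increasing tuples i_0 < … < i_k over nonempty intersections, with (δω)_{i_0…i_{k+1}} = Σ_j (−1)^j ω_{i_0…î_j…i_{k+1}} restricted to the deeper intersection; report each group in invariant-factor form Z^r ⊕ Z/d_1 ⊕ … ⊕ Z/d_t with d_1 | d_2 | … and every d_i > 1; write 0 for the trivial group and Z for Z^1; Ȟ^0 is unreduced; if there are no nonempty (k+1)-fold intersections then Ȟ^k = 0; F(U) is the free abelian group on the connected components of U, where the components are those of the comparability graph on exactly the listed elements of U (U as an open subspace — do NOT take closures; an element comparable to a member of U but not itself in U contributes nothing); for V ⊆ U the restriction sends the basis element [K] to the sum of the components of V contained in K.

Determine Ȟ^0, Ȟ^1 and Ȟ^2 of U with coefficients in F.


Ȟ^0(U;F) ≅ Z, Ȟ^1(U;F) ≅ Z^2, Ȟ^2(U;F) ≅ 0

nerve simplices:
  W1={{q2},{q5},{q1,q2},{q1,q5},{q2,q3},{q2,q5},{q4,q5},{q5,q6},{q1,q2,q5},{q4,q5,q6}} W2={{q2},{q3},{q4},{q6},{q1,q2},{q1,q3},{q1,q6},{q2,q3},{q2,q5},{q3,q6},{q4,q5},{q4,q6},{q5,q6},{q1,q2,q5},{q1,q3,q6},{q4,q5,q6}} W3={{q1},{q2},{q5},{q1,q2},{q1,q3},{q1,q5},{q1,q6},{q2,q3},{q2,q5},{q4,q5},{q5,q6},{q1,q2,q5},{q1,q3,q6},{q4,q5,q6}} W4={{q3},{q5},{q1,q3},{q1,q5},{q2,q3},{q2,q5},{q3,q6},{q4,q5},{q5,q6},{q1,q2,q5},{q1,q3,q6},{q4,q5,q6}} W5={{q2},{q3},{q1,q2},{q1,q3},{q2,q3},{q2,q5},{q3,q6},{q1,q2,q5},{q1,q3,q6}}
  W12={{q2},{q1,q2},{q2,q3},{q2,q5},{q4,q5},{q5,q6},{q1,q2,q5},{q4,q5,q6}} W13={{q2},{q5},{q1,q2},{q1,q5},{q2,q3},{q2,q5},{q4,q5},{q5,q6},{q1,q2,q5},{q4,q5,q6}} W14={{q5},{q1,q5},{q2,q3},{q2,q5},{q4,q5},{q5,q6},{q1,q2,q5},{q4,q5,q6}} W15={{q2},{q1,q2},{q2,q3},{q2,q5},{q1,q2,q5}} W23={{q2},{q1,q2},{q1,q3},{q1,q6},{q2,q3},{q2,q5},{q4,q5},{q5,q6},{q1,q2,q5},{q1,q3,q6},{q4,q5,q6}} W24={{q3},{q1,q3},{q2,q3},{q2,q5},{q3,q6},{q4,q5},{q5,q6},{q1,q2,q5},{q1,q3,q6},{q4,q5,q6}} W25={{q2},{q3},{q1,q2},{q1,q3},{q2,q3},{q2,q5},{q3,q6},{q1,q2,q5},{q1,q3,q6}} W34={{q5},{q1,q3},{q1,q5},{q2,q3},{q2,q5},{q4,q5},{q5,q6},{q1,q2,q5},{q1,q3,q6},{q4,q5,q6}} W35={{q2},{q1,q2},{q1,q3},{q2,q3},{q2,q5},{q1,q2,q5},{q1,q3,q6}} W45={{q3},{q1,q3},{q2,q3},{q2,q5},{q3,q6},{q1,q2,q5},{q1,q3,q6}}
  W123={{q2},{q1,q2},{q2,q3},{q2,q5},{q4,q5},{q5,q6},{q1,q2,q5},{q4,q5,q6}} W124={{q2,q3},{q2,q5},{q4,q5},{q5,q6},{q1,q2,q5},{q4,q5,q6}} W125={{q2},{q1,q2},{q2,q3},{q2,q5},{q1,q2,q5}} W134={{q5},{q1,q5},{q2,q3},{q2,q5},{q4,q5},{q5,q6},{q1,q2,q5},{q4,q5,q6}} W135={{q2},{q1,q2},{q2,q3},{q2,q5},{q1,q2,q5}} W145={{q2,q3},{q2,q5},{q1,q2,q5}} W234={{q1,q3},{q2,q3},{q2,q5},{q4,q5},{q5,q6},{q1,q2,q5},{q1,q3,q6},{q4,q5,q6}} W235={{q2},{q1,q2},{q1,q3},{q2,q3},{q2,q5},{q1,q2,q5},{q1,q3,q6}} W245={{q3},{q1,q3},{q2,q3},{q2,q5},{q3,q6},{q1,q2,q5},{q1,q3,q6}} W345={{q1,q3},{q2,q3},{q2,q5},{q1,q2,q5},{q1,q3,q6}}
  W1234={{q2,q3},{q2,q5},{q4,q5},{q5,q6},{q1,q2,q5},{q4,q5,q6}} W1235={{q2},{q1,q2},{q2,q3},{q2,q5},{q1,q2,q5}} W1245={{q2,q3},{q2,q5},{q1,q2,q5}} W1345={{q2,q3},{q2,q5},{q1,q2,q5}} W2345={{q1,q3},{q2,q3},{q2,q5},{q1,q2,q5},{q1,q3,q6}}
  W12345={{q2,q3},{q2,q5},{q1,q2,q5}}
components per intersection:
  W1: {{q2},{q5},{q1,q2},{q1,q5},{q2,q3},{q2,q5},{q4,q5},{q5,q6},{q1,q2,q5},{q4,q5,q6}}
  W2: {{q2},{q3},{q4},{q6},{q1,q2},{q1,q3},{q1,q6},{q2,q3},{q2,q5},{q3,q6},{q4,q5},{q4,q6},{q5,q6},{q1,q2,q5},{q1,q3,q6},{q4,q5,q6}}
  W3: {{q1},{q2},{q5},{q1,q2},{q1,q3},{q1,q5},{q1,q6},{q2,q3},{q2,q5},{q4,q5},{q5,q6},{q1,q2,q5},{q1,q3,q6},{q4,q5,q6}}
  W4: {{q3},{q1,q3},{q2,q3},{q3,q6},{q1,q3,q6}} {{q5},{q1,q5},{q2,q5},{q4,q5},{q5,q6},{q1,q2,q5},{q4,q5,q6}}
  W5: {{q2},{q3},{q1,q2},{q1,q3},{q2,q3},{q2,q5},{q3,q6},{q1,q2,q5},{q1,q3,q6}}
  W12: {{q2},{q1,q2},{q2,q3},{q2,q5},{q1,q2,q5}} {{q4,q5},{q5,q6},{q4,q5,q6}}
  W13: {{q2},{q5},{q1,q2},{q1,q5},{q2,q3},{q2,q5},{q4,q5},{q5,q6},{q1,q2,q5},{q4,q5,q6}}
  W14: {{q5},{q1,q5},{q2,q5},{q4,q5},{q5,q6},{q1,q2,q5},{q4,q5,q6}} {{q2,q3}}
  W15: {{q2},{q1,q2},{q2,q3},{q2,q5},{q1,q2,q5}}
  W23: {{q2},{q1,q2},{q2,q3},{q2,q5},{q1,q2,q5}} {{q1,q3},{q1,q6},{q1,q3,q6}} {{q4,q5},{q5,q6},{q4,q5,q6}}
  W24: {{q3},{q1,q3},{q2,q3},{q3,q6},{q1,q3,q6}} {{q2,q5},{q1,q2,q5}} {{q4,q5},{q5,q6},{q4,q5,q6}}
  W25: {{q2},{q3},{q1,q2},{q1,q3},{q2,q3},{q2,q5},{q3,q6},{q1,q2,q5},{q1,q3,q6}}
  W34: {{q5},{q1,q5},{q2,q5},{q4,q5},{q5,q6},{q1,q2,q5},{q4,q5,q6}} {{q1,q3},{q1,q3,q6}} {{q2,q3}}
  W35: {{q2},{q1,q2},{q2,q3},{q2,q5},{q1,q2,q5}} {{q1,q3},{q1,q3,q6}}
  W45: {{q3},{q1,q3},{q2,q3},{q3,q6},{q1,q3,q6}} {{q2,q5},{q1,q2,q5}}
  W123: {{q2},{q1,q2},{q2,q3},{q2,q5},{q1,q2,q5}} {{q4,q5},{q5,q6},{q4,q5,q6}}
  W124: {{q2,q3}} {{q2,q5},{q1,q2,q5}} {{q4,q5},{q5,q6},{q4,q5,q6}}
  W125: {{q2},{q1,q2},{q2,q3},{q2,q5},{q1,q2,q5}}
  W134: {{q5},{q1,q5},{q2,q5},{q4,q5},{q5,q6},{q1,q2,q5},{q4,q5,q6}} {{q2,q3}}
  W135: {{q2},{q1,q2},{q2,q3},{q2,q5},{q1,q2,q5}}
  W145: {{q2,q3}} {{q2,q5},{q1,q2,q5}}
  W234: {{q1,q3},{q1,q3,q6}} {{q2,q3}} {{q2,q5},{q1,q2,q5}} {{q4,q5},{q5,q6},{q4,q5,q6}}
  W235: {{q2},{q1,q2},{q2,q3},{q2,q5},{q1,q2,q5}} {{q1,q3},{q1,q3,q6}}
  W245: {{q3},{q1,q3},{q2,q3},{q3,q6},{q1,q3,q6}} {{q2,q5},{q1,q2,q5}}
  W345: {{q1,q3},{q1,q3,q6}} {{q2,q3}} {{q2,q5},{q1,q2,q5}}
  W1234: {{q2,q3}} {{q2,q5},{q1,q2,q5}} {{q4,q5},{q5,q6},{q4,q5,q6}}
  W1235: {{q2},{q1,q2},{q2,q3},{q2,q5},{q1,q2,q5}}
  W1245: {{q2,q3}} {{q2,q5},{q1,q2,q5}}
  W1345: {{q2,q3}} {{q2,q5},{q1,q2,q5}}
  W2345: {{q1,q3},{q1,q3,q6}} {{q2,q3}} {{q2,q5},{q1,q2,q5}}
  W12345: {{q2,q3}} {{q2,q5},{q1,q2,q5}}
C dims 6,20,22,11; δ0: rk 5, SNF 1^5; δ1: rk 13, SNF 1^13; δ2: rk 9, SNF 1^9
degree 0: 6−5−0 = 1 → Ȟ^0 ≅ Z
degree 1: 20−13−5 = 2 → Ȟ^1 ≅ Z^2
degree 2: 22−9−13 = 0 → Ȟ^2 ≅ 0


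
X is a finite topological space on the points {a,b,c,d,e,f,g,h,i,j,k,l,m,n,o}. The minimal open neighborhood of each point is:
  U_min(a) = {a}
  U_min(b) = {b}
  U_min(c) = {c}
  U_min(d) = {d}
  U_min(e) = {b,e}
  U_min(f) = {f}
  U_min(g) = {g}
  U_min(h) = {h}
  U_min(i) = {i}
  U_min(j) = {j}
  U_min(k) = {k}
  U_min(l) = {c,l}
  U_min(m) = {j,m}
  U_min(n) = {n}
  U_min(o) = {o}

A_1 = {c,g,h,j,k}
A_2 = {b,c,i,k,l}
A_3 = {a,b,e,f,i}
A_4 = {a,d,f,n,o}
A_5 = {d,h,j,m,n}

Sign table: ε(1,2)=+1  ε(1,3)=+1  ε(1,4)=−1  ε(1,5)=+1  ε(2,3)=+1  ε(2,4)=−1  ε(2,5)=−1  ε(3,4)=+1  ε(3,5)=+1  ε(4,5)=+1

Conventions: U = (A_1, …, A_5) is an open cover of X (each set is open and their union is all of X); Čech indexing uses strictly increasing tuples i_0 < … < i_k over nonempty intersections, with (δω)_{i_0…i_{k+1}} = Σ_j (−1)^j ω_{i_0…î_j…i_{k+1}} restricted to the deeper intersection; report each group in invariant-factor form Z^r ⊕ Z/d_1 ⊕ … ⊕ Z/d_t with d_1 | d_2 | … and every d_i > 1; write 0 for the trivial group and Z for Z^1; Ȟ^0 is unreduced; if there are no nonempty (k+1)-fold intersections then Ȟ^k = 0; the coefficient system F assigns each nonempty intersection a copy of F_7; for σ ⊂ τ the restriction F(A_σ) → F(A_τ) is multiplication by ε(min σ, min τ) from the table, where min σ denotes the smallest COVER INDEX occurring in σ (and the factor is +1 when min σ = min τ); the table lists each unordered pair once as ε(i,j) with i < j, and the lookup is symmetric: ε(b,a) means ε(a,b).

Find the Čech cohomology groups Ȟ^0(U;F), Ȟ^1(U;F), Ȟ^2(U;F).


Ȟ^0 = Z/7,  Ȟ^1 = Z/7,  Ȟ^2 = 0

cover nerve:
  A12={c,k} A15={h,j} A23={b,i} A34={a,f} A45={d,n}
C dims 5,5; δ0: rk_F7 4
Ȟ^0: (5−4)−0=1 ⇒ Z/7
Ȟ^1: (5−0)−4=1 ⇒ Z/7
Ȟ^2: (0−0)−0=0 ⇒ 0


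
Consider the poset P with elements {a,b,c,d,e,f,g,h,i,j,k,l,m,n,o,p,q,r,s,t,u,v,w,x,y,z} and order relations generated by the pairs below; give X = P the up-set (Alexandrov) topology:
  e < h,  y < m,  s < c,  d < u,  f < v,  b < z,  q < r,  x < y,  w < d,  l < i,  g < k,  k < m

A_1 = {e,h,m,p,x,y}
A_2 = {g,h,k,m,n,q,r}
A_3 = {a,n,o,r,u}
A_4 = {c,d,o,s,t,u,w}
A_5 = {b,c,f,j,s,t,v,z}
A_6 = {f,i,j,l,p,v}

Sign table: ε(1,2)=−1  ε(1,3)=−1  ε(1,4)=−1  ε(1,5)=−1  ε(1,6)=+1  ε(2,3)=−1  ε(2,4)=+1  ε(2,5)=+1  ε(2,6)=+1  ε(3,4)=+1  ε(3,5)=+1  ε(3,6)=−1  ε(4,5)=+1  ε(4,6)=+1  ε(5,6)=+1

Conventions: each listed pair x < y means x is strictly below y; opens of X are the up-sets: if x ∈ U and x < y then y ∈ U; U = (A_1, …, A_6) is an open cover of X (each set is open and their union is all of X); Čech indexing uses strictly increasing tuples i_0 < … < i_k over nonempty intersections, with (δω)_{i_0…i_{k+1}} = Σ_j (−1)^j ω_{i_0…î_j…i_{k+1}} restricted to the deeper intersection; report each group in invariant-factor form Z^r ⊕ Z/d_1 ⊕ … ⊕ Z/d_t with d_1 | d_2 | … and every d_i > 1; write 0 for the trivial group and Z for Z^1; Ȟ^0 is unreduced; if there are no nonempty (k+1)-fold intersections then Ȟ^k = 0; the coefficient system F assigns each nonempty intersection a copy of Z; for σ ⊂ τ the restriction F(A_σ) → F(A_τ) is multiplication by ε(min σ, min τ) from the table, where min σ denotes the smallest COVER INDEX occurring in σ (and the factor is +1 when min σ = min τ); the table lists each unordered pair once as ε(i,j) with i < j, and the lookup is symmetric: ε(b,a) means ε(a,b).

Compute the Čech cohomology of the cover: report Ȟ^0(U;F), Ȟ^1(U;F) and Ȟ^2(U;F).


nonempty intersections:
  A12={h,m} A16={p} A23={n,r} A34={o,u} A45={c,s,t} A56={f,j,v}
C dims 6,6; δ0: rk 5, SNF 1^5
Ȟ^0: (6−5)−0=1 ⇒ Z
Ȟ^1: (6−0)−5=1 ⇒ Z
Ȟ^2: (0−0)−0=0 ⇒ 0

Ȟ^0 = Z, Ȟ^1 = Z, Ȟ^2 = 0


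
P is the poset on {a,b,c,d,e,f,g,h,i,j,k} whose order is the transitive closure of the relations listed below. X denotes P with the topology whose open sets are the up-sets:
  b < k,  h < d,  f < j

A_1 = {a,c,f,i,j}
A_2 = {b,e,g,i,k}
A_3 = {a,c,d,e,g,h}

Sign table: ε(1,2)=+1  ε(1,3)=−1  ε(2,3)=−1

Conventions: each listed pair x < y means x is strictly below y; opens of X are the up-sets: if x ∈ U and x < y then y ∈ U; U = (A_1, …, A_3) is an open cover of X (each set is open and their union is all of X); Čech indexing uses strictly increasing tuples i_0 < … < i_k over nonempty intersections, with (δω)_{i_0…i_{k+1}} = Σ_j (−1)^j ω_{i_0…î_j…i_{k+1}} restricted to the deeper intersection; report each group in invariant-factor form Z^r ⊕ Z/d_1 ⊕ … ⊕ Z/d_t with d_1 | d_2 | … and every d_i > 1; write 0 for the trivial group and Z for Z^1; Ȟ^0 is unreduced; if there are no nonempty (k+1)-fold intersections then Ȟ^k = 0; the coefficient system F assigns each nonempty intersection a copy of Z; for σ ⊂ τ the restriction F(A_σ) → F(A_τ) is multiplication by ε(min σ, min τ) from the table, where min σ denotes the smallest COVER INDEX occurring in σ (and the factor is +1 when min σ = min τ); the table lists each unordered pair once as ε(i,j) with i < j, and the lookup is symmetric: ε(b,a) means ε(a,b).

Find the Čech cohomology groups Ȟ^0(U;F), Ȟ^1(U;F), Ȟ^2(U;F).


Ȟ^0(U;F) ≅ Z,  Ȟ^1(U;F) ≅ Z,  Ȟ^2(U;F) ≅ 0

cover nerve:
  A12={i} A13={a,c} A23={e,g}
C dims 3,3; δ0: rk 2, SNF 1^2
Ȟ^0: (3−2)−0=1 ⇒ Z
Ȟ^1: (3−0)−2=1 ⇒ Z
Ȟ^2: (0−0)−0=0 ⇒ 0


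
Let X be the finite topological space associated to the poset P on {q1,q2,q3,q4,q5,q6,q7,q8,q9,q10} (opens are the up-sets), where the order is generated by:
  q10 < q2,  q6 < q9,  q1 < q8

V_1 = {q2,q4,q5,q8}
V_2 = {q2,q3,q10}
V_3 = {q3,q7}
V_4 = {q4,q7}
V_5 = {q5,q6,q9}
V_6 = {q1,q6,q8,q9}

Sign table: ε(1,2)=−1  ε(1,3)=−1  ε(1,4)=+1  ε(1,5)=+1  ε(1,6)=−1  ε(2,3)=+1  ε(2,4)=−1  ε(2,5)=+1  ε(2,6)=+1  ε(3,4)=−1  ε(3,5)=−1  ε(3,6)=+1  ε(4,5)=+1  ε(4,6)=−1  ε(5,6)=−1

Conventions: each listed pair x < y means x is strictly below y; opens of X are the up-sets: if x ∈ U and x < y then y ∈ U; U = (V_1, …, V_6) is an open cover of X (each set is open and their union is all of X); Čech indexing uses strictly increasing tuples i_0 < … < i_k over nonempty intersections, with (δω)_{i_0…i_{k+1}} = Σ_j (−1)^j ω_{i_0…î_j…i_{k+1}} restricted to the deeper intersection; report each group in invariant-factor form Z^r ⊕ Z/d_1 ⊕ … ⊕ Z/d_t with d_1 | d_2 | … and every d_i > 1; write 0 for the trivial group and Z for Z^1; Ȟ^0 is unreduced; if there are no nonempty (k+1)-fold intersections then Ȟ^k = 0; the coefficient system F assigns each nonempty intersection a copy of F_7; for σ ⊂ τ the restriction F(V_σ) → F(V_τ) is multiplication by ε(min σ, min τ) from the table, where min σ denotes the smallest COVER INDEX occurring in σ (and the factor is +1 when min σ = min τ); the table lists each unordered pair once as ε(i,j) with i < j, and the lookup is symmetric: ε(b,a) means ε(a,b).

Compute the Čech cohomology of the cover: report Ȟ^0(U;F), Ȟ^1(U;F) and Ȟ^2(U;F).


Ȟ^0(U;F) ≅ Z/7, Ȟ^1(U;F) ≅ Z/7 ⊕ Z/7, Ȟ^2(U;F) ≅ 0

intersection data:
  V12={q2} V14={q4} V15={q5} V16={q8} V23={q3} V34={q7} V56={q6,q9}
C dims 6,7; δ0: rk_F7 5
Ȟ^0 = (6 − 5) − 0 = 1, so Ȟ^0 ≅ Z/7
Ȟ^1 = (7 − 0) − 5 = 2, so Ȟ^1 ≅ Z/7 ⊕ Z/7
Ȟ^2 = (0 − 0) − 0 = 0, so Ȟ^2 ≅ 0


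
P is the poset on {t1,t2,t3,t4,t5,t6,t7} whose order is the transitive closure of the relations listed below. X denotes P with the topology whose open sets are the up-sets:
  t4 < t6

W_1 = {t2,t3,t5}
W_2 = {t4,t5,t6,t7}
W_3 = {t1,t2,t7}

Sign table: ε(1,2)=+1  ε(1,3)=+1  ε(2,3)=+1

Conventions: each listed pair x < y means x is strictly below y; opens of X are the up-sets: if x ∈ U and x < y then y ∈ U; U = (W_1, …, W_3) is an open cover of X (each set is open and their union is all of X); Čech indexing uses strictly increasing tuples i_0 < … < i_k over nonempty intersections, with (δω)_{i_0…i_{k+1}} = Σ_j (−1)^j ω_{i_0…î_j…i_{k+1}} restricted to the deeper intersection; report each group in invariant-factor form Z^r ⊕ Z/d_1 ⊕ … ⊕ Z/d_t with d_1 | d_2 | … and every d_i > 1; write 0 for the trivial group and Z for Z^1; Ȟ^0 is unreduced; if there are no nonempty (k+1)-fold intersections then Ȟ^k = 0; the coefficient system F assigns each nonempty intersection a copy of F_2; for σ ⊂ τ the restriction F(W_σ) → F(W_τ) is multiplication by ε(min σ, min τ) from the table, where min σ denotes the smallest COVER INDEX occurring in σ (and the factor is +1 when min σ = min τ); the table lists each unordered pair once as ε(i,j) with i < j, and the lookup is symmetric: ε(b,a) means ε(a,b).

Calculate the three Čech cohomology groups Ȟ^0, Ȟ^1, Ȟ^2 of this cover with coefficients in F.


intersection data:
  W12={t5} W13={t2} W23={t7}
C dims 3,3; δ0: rk_F2 2
Ȟ^0 = (3 − 2) − 0 = 1, so Ȟ^0 ≅ Z/2
Ȟ^1 = (3 − 0) − 2 = 1, so Ȟ^1 ≅ Z/2
Ȟ^2 = (0 − 0) − 0 = 0, so Ȟ^2 ≅ 0

Ȟ^0 = Z/2, Ȟ^1 = Z/2, Ȟ^2 = 0


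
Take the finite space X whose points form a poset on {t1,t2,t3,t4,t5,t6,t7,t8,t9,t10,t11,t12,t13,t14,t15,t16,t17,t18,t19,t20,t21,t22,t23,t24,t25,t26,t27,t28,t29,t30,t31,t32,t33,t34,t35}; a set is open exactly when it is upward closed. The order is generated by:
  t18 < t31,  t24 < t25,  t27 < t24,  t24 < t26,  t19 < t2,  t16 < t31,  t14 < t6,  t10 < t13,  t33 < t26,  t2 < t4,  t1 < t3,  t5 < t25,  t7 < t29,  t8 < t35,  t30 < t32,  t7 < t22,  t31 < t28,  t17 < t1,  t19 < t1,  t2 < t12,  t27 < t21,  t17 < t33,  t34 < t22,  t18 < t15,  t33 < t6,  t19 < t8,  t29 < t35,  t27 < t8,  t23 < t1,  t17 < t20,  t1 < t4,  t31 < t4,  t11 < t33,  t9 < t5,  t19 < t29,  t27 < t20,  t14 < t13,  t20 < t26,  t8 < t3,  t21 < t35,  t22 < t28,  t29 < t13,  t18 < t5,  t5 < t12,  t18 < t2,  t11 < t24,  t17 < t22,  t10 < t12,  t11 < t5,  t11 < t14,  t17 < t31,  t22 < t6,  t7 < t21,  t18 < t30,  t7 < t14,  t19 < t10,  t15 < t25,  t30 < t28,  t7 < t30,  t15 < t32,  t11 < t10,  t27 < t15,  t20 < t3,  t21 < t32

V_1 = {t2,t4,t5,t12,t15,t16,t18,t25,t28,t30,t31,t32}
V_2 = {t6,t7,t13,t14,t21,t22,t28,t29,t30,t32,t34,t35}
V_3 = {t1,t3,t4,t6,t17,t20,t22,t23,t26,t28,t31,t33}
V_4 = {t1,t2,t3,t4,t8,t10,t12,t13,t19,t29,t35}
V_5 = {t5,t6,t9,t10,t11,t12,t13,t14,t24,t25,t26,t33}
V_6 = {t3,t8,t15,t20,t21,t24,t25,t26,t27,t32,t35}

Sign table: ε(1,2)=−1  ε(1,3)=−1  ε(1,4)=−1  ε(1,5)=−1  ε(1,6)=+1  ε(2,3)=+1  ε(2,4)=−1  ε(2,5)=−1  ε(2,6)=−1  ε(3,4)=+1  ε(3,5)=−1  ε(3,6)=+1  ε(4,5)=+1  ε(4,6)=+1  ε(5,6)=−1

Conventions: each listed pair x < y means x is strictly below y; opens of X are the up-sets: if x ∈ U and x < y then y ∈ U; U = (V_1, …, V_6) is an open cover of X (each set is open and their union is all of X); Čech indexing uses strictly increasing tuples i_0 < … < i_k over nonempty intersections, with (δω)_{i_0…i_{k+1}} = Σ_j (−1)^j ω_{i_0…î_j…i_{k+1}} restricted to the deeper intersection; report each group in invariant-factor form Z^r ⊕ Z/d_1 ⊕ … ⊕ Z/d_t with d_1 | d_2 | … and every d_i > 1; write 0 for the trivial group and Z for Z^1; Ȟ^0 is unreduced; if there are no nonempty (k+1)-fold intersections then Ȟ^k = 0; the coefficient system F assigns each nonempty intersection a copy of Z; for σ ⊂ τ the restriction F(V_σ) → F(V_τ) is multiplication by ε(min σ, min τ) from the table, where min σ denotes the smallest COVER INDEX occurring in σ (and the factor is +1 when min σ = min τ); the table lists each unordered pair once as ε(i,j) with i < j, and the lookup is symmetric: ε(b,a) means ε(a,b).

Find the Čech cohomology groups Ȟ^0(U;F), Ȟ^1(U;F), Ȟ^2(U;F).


nerve of the cover:
  V12={t28,t30,t32} V13={t4,t28,t31} V14={t2,t4,t12} V15={t5,t12,t25} V16={t15,t25,t32} V23={t6,t22,t28} V24={t13,t29,t35} V25={t6,t13,t14} V26={t21,t32,t35} V34={t1,t3,t4} V35={t6,t26,t33} V36={t3,t20,t26} V45={t10,t12,t13} V46={t3,t8,t35} V56={t24,t25,t26}
  V123={t28} V126={t32} V134={t4} V145={t12} V156={t25} V235={t6} V245={t13} V246={t35} V346={t3} V356={t26}
C dims 6,15,10; δ0: rk 6, SNF 1^5·2; δ1: rk 9, SNF 1^9
Ȟ^0 = (6 − 6) − 0 = 0, so Ȟ^0 ≅ 0
Ȟ^1 = (15 − 9) − 6 = 0 plus torsion [2], so Ȟ^1 ≅ Z/2
Ȟ^2 = (10 − 0) − 9 = 1, so Ȟ^2 ≅ Z

Ȟ^0 ≅ 0, Ȟ^1 ≅ Z/2, Ȟ^2 ≅ Z


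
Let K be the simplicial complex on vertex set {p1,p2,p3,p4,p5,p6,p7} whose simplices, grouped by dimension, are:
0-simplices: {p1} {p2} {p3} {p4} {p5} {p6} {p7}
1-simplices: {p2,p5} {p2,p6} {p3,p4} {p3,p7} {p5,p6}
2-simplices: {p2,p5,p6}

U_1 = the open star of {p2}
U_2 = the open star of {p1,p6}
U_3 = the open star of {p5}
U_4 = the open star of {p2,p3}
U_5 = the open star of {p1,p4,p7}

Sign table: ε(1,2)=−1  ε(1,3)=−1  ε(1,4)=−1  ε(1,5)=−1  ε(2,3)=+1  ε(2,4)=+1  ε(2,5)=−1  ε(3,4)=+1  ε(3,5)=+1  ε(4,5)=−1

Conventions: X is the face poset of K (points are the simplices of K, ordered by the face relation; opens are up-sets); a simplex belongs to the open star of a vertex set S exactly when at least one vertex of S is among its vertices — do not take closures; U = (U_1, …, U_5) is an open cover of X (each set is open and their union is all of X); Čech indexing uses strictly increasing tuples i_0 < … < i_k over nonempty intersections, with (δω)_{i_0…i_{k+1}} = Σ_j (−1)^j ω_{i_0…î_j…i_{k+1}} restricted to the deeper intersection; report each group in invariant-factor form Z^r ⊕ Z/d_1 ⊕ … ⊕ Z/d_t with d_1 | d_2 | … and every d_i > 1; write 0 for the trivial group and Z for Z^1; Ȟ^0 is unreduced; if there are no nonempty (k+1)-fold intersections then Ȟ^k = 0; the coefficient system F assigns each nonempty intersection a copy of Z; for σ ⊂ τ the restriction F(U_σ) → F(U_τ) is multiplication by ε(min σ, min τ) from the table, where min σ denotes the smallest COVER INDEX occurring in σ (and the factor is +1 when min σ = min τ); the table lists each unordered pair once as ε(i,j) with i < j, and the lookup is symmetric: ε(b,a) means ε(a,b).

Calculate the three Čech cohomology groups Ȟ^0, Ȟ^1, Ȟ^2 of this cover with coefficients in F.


intersection data:
  U1={{p2},{p2,p5},{p2,p6},{p2,p5,p6}} U2={{p1},{p6},{p2,p6},{p5,p6},{p2,p5,p6}} U3={{p5},{p2,p5},{p5,p6},{p2,p5,p6}} U4={{p2},{p3},{p2,p5},{p2,p6},{p3,p4},{p3,p7},{p2,p5,p6}} U5={{p1},{p4},{p7},{p3,p4},{p3,p7}}
  U12={{p2,p6},{p2,p5,p6}} U13={{p2,p5},{p2,p5,p6}} U14={{p2},{p2,p5},{p2,p6},{p2,p5,p6}} U23={{p5,p6},{p2,p5,p6}} U24={{p2,p6},{p2,p5,p6}} U25={{p1}} U34={{p2,p5},{p2,p5,p6}} U45={{p3,p4},{p3,p7}}
  U123={{p2,p5,p6}} U124={{p2,p6},{p2,p5,p6}} U134={{p2,p5},{p2,p5,p6}} U234={{p2,p5,p6}}
  U1234={{p2,p5,p6}}
C dims 5,8,4,1; δ0: rk 4, SNF 1^4; δ1: rk 3, SNF 1^3; δ2: rk 1, SNF 1^1
Ȟ^0 = (5 − 4) − 0 = 1, so Ȟ^0 ≅ Z
Ȟ^1 = (8 − 3) − 4 = 1, so Ȟ^1 ≅ Z
Ȟ^2 = (4 − 1) − 3 = 0, so Ȟ^2 ≅ 0

Ȟ^0 = Z; Ȟ^1 = Z; Ȟ^2 = 0


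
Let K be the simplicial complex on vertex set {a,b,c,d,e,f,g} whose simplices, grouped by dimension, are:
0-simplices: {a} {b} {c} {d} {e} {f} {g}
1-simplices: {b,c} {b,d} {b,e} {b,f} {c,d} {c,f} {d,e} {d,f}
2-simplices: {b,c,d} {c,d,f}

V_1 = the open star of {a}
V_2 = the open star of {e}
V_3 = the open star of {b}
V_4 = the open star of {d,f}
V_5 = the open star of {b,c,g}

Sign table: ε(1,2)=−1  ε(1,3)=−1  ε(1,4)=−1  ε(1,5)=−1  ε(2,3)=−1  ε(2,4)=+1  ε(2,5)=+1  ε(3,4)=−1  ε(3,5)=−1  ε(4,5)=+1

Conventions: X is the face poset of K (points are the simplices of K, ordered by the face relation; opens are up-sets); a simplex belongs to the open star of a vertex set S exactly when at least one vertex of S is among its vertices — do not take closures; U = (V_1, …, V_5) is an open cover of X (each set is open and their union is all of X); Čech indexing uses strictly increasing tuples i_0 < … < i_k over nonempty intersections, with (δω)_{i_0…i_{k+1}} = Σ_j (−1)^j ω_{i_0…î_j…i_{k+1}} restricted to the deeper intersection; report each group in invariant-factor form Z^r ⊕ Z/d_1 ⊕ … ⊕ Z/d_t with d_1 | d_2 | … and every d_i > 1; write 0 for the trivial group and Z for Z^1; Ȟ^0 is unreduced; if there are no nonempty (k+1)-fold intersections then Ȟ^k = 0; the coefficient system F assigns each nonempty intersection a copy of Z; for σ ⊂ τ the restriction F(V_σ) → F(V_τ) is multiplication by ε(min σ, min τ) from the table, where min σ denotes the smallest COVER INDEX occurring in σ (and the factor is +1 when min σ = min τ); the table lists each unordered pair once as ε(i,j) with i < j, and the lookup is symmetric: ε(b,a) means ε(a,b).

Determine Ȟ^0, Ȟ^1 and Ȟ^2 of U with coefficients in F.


nonempty intersections:
  V1={{a}} V2={{e},{b,e},{d,e}} V3={{b},{b,c},{b,d},{b,e},{b,f},{b,c,d}} V4={{d},{f},{b,d},{b,f},{c,d},{c,f},{d,e},{d,f},{b,c,d},{c,d,f}} V5={{b},{c},{g},{b,c},{b,d},{b,e},{b,f},{c,d},{c,f},{b,c,d},{c,d,f}}
  V23={{b,e}} V24={{d,e}} V25={{b,e}} V34={{b,d},{b,f},{b,c,d}} V35={{b},{b,c},{b,d},{b,e},{b,f},{b,c,d}} V45={{b,d},{b,f},{c,d},{c,f},{b,c,d},{c,d,f}}
  V235={{b,e}} V345={{b,d},{b,f},{b,c,d}}
C dims 5,6,2; δ0: rk 3, SNF 1^3; δ1: rk 2, SNF 1^2
Ȟ^0: (5−3)−0=2 ⇒ Z^2
Ȟ^1: (6−2)−3=1 ⇒ Z
Ȟ^2: (2−0)−2=0 ⇒ 0

Ȟ^0 ≅ Z^2, Ȟ^1 ≅ Z, Ȟ^2 ≅ 0


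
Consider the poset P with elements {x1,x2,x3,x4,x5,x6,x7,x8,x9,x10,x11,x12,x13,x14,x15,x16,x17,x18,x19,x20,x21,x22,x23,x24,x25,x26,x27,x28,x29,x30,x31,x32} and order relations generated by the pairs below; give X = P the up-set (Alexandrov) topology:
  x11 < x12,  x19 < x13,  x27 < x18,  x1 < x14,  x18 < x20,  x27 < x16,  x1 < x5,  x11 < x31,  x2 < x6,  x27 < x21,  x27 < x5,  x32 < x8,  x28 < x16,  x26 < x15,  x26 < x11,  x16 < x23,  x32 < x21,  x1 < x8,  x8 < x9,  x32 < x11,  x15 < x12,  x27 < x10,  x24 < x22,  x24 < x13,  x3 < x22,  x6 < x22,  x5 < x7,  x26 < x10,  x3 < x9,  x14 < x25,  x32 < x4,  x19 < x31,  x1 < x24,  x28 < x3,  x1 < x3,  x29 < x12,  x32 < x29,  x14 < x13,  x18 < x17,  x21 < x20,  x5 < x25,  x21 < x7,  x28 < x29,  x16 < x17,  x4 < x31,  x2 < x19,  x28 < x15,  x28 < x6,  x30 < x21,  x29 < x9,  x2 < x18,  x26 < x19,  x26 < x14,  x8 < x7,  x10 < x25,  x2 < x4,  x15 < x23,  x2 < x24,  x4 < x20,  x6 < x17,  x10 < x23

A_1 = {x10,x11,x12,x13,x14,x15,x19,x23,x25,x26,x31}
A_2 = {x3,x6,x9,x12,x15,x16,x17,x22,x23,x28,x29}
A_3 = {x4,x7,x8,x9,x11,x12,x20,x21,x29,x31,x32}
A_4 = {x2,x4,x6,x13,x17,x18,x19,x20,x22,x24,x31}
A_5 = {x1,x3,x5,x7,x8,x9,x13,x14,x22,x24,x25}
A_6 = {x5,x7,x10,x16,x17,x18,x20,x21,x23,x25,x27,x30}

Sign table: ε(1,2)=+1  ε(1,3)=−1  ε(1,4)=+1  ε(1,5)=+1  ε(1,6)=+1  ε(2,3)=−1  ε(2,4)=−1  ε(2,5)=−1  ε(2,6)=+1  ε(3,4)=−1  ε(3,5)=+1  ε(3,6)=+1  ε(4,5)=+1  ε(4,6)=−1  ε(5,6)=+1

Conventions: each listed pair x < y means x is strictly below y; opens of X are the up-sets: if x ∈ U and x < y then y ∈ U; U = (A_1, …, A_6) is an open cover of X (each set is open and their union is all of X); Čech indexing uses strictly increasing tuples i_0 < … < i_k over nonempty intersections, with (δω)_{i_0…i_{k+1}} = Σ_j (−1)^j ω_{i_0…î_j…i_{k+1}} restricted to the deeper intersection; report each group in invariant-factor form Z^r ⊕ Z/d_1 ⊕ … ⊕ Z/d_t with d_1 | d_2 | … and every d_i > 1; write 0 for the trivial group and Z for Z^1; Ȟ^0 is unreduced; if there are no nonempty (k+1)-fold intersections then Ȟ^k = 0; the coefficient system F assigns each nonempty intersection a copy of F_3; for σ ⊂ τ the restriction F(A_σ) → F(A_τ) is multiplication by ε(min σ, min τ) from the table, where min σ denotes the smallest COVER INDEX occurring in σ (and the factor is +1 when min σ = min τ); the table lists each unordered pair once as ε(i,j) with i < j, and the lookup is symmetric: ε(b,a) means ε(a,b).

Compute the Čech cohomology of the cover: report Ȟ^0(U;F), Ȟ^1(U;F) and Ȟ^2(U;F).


Ȟ^0(U;F) ≅ 0, Ȟ^1(U;F) ≅ 0, Ȟ^2(U;F) ≅ Z/3

nonempty intersections:
  A12={x12,x15,x23} A13={x11,x12,x31} A14={x13,x19,x31} A15={x13,x14,x25} A16={x10,x23,x25} A23={x9,x12,x29} A24={x6,x17,x22} A25={x3,x9,x22} A26={x16,x17,x23} A34={x4,x20,x31} A35={x7,x8,x9} A36={x7,x20,x21} A45={x13,x22,x24} A46={x17,x18,x20} A56={x5,x7,x25}
  A123={x12} A126={x23} A134={x31} A145={x13} A156={x25} A235={x9} A245={x22} A246={x17} A346={x20} A356={x7}
C dims 6,15,10; δ0: rk_F3 6; δ1: rk_F3 9
Ȟ^0: (6−6)−0=0 ⇒ 0
Ȟ^1: (15−9)−6=0 ⇒ 0
Ȟ^2: (10−0)−9=1 ⇒ Z/3


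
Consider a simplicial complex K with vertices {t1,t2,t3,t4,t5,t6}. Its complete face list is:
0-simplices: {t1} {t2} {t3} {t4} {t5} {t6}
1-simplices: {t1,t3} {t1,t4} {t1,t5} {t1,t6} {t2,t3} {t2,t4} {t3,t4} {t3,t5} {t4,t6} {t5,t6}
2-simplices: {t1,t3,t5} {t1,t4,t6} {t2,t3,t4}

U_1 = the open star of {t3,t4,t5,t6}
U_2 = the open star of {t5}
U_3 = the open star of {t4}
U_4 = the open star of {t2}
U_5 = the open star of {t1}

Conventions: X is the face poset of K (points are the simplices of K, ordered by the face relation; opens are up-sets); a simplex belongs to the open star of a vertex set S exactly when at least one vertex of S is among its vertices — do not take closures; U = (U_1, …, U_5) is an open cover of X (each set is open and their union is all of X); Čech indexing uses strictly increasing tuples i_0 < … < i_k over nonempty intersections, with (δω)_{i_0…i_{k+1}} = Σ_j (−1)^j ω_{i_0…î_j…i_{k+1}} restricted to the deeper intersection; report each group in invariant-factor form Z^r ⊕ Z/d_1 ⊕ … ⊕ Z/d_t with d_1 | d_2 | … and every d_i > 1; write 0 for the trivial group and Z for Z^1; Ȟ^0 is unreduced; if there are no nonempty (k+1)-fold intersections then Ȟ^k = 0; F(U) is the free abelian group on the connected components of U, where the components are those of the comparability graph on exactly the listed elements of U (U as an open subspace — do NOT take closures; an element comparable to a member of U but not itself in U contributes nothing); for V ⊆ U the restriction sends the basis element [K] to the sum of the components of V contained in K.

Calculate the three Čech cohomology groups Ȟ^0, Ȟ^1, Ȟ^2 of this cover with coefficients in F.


Ȟ^0 = Z, Ȟ^1 = Z, Ȟ^2 = 0

intersection data:
  U1={{t3},{t4},{t5},{t6},{t1,t3},{t1,t4},{t1,t5},{t1,t6},{t2,t3},{t2,t4},{t3,t4},{t3,t5},{t4,t6},{t5,t6},{t1,t3,t5},{t1,t4,t6},{t2,t3,t4}} U2={{t5},{t1,t5},{t3,t5},{t5,t6},{t1,t3,t5}} U3={{t4},{t1,t4},{t2,t4},{t3,t4},{t4,t6},{t1,t4,t6},{t2,t3,t4}} U4={{t2},{t2,t3},{t2,t4},{t2,t3,t4}} U5={{t1},{t1,t3},{t1,t4},{t1,t5},{t1,t6},{t1,t3,t5},{t1,t4,t6}}
  U12={{t5},{t1,t5},{t3,t5},{t5,t6},{t1,t3,t5}} U13={{t4},{t1,t4},{t2,t4},{t3,t4},{t4,t6},{t1,t4,t6},{t2,t3,t4}} U14={{t2,t3},{t2,t4},{t2,t3,t4}} U15={{t1,t3},{t1,t4},{t1,t5},{t1,t6},{t1,t3,t5},{t1,t4,t6}} U25={{t1,t5},{t1,t3,t5}} U34={{t2,t4},{t2,t3,t4}} U35={{t1,t4},{t1,t4,t6}}
  U125={{t1,t5},{t1,t3,t5}} U134={{t2,t4},{t2,t3,t4}} U135={{t1,t4},{t1,t4,t6}}
components per intersection:
  U1: {{t3},{t4},{t5},{t6},{t1,t3},{t1,t4},{t1,t5},{t1,t6},{t2,t3},{t2,t4},{t3,t4},{t3,t5},{t4,t6},{t5,t6},{t1,t3,t5},{t1,t4,t6},{t2,t3,t4}}
  U2: {{t5},{t1,t5},{t3,t5},{t5,t6},{t1,t3,t5}}
  U3: {{t4},{t1,t4},{t2,t4},{t3,t4},{t4,t6},{t1,t4,t6},{t2,t3,t4}}
  U4: {{t2},{t2,t3},{t2,t4},{t2,t3,t4}}
  U5: {{t1},{t1,t3},{t1,t4},{t1,t5},{t1,t6},{t1,t3,t5},{t1,t4,t6}}
  U12: {{t5},{t1,t5},{t3,t5},{t5,t6},{t1,t3,t5}}
  U13: {{t4},{t1,t4},{t2,t4},{t3,t4},{t4,t6},{t1,t4,t6},{t2,t3,t4}}
  U14: {{t2,t3},{t2,t4},{t2,t3,t4}}
  U15: {{t1,t3},{t1,t5},{t1,t3,t5}} {{t1,t4},{t1,t6},{t1,t4,t6}}
  U25: {{t1,t5},{t1,t3,t5}}
  U34: {{t2,t4},{t2,t3,t4}}
  U35: {{t1,t4},{t1,t4,t6}}
  U125: {{t1,t5},{t1,t3,t5}}
  U134: {{t2,t4},{t2,t3,t4}}
  U135: {{t1,t4},{t1,t4,t6}}
C dims 5,8,3; δ0: rk 4, SNF 1^4; δ1: rk 3, SNF 1^3
Ȟ^0 = (5 − 4) − 0 = 1, so Ȟ^0 ≅ Z
Ȟ^1 = (8 − 3) − 4 = 1, so Ȟ^1 ≅ Z
Ȟ^2 = (3 − 0) − 3 = 0, so Ȟ^2 ≅ 0


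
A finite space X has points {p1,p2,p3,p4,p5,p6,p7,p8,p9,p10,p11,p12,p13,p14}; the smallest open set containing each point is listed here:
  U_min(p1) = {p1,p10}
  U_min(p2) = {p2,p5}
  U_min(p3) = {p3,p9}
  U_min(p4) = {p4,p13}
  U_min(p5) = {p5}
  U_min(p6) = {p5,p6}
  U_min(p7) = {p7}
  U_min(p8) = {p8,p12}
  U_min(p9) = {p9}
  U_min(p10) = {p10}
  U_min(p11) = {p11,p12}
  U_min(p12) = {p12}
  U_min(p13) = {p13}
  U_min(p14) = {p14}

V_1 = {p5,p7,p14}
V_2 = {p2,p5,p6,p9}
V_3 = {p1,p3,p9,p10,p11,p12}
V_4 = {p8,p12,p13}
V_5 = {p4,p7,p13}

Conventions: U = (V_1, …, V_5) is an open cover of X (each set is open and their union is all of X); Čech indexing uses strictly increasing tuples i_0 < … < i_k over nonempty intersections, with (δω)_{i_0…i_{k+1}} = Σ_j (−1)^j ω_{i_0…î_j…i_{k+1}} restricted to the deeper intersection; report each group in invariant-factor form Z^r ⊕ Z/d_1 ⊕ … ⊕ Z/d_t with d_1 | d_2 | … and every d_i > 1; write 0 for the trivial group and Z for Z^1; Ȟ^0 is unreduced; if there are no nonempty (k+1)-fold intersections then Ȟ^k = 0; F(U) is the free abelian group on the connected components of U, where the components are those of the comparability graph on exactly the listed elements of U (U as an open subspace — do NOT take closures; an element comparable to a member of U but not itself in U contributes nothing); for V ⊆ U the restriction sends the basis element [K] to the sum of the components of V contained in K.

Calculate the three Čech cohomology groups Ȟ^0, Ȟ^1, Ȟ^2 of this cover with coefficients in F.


nerve simplices:
  V12={p5} V15={p7} V23={p9} V34={p12} V45={p13}
components per intersection:
  V1: {p5} {p7} {p14}
  V2: {p2,p5,p6} {p9}
  V3: {p1,p10} {p3,p9} {p11,p12}
  V4: {p8,p12} {p13}
  V5: {p4,p13} {p7}
  V12: {p5}
  V15: {p7}
  V23: {p9}
  V34: {p12}
  V45: {p13}
C dims 12,5; δ0: rk 5, SNF 1^5
degree 0: 12−5−0 = 7 → Ȟ^0 ≅ Z^7
degree 1: 5−0−5 = 0 → Ȟ^1 ≅ 0
degree 2: 0−0−0 = 0 → Ȟ^2 ≅ 0

Ȟ^0(U;F) ≅ Z^7; Ȟ^1(U;F) ≅ 0; Ȟ^2(U;F) ≅ 0


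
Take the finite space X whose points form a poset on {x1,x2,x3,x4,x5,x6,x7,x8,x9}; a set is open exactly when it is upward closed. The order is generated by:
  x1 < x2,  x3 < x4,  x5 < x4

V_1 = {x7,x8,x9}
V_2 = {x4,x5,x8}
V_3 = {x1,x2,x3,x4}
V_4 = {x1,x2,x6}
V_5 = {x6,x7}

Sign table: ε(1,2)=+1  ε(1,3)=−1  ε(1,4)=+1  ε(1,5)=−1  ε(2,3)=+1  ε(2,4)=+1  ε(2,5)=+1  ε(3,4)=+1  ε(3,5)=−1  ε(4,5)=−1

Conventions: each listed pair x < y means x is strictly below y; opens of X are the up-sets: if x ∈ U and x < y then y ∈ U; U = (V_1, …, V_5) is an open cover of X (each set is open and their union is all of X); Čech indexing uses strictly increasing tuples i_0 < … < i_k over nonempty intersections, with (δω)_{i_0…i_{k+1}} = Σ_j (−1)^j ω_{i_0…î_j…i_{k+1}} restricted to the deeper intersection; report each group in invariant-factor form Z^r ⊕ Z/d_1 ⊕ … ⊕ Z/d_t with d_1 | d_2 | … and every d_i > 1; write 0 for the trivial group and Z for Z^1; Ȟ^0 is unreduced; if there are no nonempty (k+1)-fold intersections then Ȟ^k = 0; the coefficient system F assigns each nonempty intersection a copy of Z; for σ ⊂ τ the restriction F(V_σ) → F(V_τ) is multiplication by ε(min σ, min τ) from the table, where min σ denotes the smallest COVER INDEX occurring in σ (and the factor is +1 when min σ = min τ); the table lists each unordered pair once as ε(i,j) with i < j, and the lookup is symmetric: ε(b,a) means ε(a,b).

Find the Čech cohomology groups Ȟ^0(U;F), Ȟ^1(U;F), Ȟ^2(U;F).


nerve of the cover:
  V12={x8} V15={x7} V23={x4} V34={x1,x2} V45={x6}
C dims 5,5; δ0: rk 4, SNF 1^4
Ȟ^0 = (5 − 4) − 0 = 1, so Ȟ^0 ≅ Z
Ȟ^1 = (5 − 0) − 4 = 1, so Ȟ^1 ≅ Z
Ȟ^2 = (0 − 0) − 0 = 0, so Ȟ^2 ≅ 0

Ȟ^0 ≅ Z, Ȟ^1 ≅ Z and Ȟ^2 ≅ 0


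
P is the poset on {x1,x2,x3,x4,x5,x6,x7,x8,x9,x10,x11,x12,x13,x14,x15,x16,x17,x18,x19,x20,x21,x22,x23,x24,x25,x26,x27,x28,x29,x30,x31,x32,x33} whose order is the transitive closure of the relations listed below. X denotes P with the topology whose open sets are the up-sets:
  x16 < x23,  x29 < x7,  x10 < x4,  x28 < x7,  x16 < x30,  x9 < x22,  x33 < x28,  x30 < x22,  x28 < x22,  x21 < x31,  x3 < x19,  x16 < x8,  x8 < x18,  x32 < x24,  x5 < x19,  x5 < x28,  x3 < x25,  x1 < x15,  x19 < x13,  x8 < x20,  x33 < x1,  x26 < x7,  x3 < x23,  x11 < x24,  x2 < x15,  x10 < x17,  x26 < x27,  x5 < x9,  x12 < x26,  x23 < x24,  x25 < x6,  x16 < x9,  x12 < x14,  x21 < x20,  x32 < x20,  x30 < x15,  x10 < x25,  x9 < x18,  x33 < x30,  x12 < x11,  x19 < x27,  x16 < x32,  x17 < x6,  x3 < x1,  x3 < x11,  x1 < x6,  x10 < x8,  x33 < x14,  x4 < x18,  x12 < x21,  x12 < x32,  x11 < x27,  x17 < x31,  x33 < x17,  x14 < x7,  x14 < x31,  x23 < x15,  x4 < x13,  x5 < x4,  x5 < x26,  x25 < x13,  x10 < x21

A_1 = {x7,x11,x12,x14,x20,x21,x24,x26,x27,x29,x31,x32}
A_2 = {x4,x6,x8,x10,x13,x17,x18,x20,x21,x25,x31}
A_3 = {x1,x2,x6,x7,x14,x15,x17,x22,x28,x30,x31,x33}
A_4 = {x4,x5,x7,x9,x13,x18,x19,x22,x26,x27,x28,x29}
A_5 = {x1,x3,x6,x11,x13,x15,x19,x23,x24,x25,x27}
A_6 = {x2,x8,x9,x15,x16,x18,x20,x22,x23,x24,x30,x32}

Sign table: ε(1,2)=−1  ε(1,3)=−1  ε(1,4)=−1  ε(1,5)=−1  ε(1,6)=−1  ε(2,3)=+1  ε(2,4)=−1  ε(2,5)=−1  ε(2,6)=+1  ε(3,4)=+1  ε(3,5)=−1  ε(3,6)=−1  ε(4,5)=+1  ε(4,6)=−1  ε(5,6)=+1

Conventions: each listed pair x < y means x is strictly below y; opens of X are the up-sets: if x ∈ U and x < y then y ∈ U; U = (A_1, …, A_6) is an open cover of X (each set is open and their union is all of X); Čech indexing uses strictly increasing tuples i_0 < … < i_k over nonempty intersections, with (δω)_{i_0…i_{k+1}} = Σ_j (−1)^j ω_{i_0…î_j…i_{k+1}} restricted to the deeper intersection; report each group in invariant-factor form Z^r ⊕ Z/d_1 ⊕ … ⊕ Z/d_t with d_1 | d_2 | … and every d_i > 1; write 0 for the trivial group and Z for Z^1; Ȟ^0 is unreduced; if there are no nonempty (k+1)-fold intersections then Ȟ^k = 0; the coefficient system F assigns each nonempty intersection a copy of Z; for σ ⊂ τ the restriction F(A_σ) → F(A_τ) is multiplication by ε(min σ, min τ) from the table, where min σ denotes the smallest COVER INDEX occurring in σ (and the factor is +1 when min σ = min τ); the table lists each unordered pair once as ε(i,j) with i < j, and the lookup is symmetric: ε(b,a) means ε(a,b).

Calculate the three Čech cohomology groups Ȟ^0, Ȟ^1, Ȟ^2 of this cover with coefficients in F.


Ȟ^0 = 0, Ȟ^1 = Z/2, Ȟ^2 = Z

nerve simplices:
  A12={x20,x21,x31} A13={x7,x14,x31} A14={x7,x26,x27,x29} A15={x11,x24,x27} A16={x20,x24,x32} A23={x6,x17,x31} A24={x4,x13,x18} A25={x6,x13,x25} A26={x8,x18,x20} A34={x7,x22,x28} A35={x1,x6,x15} A36={x2,x15,x22,x30} A45={x13,x19,x27} A46={x9,x18,x22} A56={x15,x23,x24}
  A123={x31} A126={x20} A134={x7} A145={x27} A156={x24} A235={x6} A245={x13} A246={x18} A346={x22} A356={x15}
C dims 6,15,10; δ0: rk 6, SNF 1^5·2; δ1: rk 9, SNF 1^9
degree 0: 6−6−0 = 0 → Ȟ^0 ≅ 0
degree 1: 15−9−6 = 0 plus torsion [2] → Ȟ^1 ≅ Z/2
degree 2: 10−0−9 = 1 → Ȟ^2 ≅ Z
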